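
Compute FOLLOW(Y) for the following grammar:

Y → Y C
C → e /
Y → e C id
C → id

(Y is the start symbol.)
{ $, 'e', 'id' }

To compute FOLLOW(Y), find every occurrence of Y on a right-hand side N → α Y β: add FIRST(β) \ {ε}, and if β is empty or nullable also add FOLLOW(N). Iterate to a fixed point.

Y is the start symbol, so $ ∈ FOLLOW(Y).
In Y → Y C: Y is followed by C, add FIRST(C) \ {ε} = { 'e', 'id' }

Taking the union: FOLLOW(Y) = { $, 'e', 'id' }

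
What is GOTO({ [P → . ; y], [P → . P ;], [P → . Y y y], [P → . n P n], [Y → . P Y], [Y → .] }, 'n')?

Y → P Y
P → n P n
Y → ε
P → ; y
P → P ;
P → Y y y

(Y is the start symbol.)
{ [P → . ; y], [P → . P ;], [P → . Y y y], [P → . n P n], [P → n . P n], [Y → . P Y], [Y → .] }

GOTO(I, 'n') = CLOSURE({ [A → αX.β] : [A → α.Xβ] ∈ I, X = 'n' })

Items with dot before 'n', with the dot advanced:
  [P → . n P n] → [P → n . P n]
Closure of the advanced items:
  [P → n . P n] has the dot before P: add [P → . n P n], [P → . ; y], [P → . P ;], [P → . Y y y]
  [P → . Y y y] has the dot before Y: add [Y → . P Y], [Y → .]

GOTO = { [P → . ; y], [P → . P ;], [P → . Y y y], [P → . n P n], [P → n . P n], [Y → . P Y], [Y → .] }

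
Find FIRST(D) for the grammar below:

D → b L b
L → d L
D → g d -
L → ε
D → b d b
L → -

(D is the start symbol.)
To compute FIRST(D), examine every production with D on the left-hand side, reading each right-hand side left to right until a non-nullable symbol is reached.

From D → b L b:
  - b is a terminal: add 'b' and stop
From D → g d -:
  - g is a terminal: add 'g' and stop
From D → b d b:
  - b is a terminal: add 'b' and stop

Collecting: FIRST(D) = { 'b', 'g' }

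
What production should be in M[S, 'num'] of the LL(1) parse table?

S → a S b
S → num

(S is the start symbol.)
S → num

To find M[S, 'num'], we find productions for S where 'num' is in the predict set (PREDICT(N → α) = (FIRST(α) \ {ε}) ∪ (FOLLOW(N) if α ⇒* ε)).

S → a S b: PREDICT = { 'a' }
S → num: PREDICT = { 'num' }
  'num' is in predict set, so this production goes in M[S, 'num']

M[S, 'num'] = S → num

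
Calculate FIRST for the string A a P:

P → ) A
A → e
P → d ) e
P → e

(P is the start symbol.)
{ 'e' }

FIRST sets of the non-terminals involved (from the grammar, by fixed-point iteration):
  FIRST(A) = { 'e' }

To compute FIRST(A a P), process the symbols left to right:
Symbol A is a non-terminal. Add FIRST(A) \ {ε} = { 'e' }
A is not nullable (ε ∉ FIRST(A)), so stop here.
FIRST(A a P) = { 'e' }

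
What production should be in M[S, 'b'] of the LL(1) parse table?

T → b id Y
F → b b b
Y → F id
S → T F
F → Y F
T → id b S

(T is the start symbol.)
To find M[S, 'b'], we find productions for S where 'b' is in the predict set (PREDICT(N → α) = (FIRST(α) \ {ε}) ∪ (FOLLOW(N) if α ⇒* ε)).

Relevant sets:
  FIRST(T) = { 'b', 'id' }

S → T F: PREDICT = { 'b', 'id' }
  'b' is in predict set, so this production goes in M[S, 'b']

M[S, 'b'] = S → T F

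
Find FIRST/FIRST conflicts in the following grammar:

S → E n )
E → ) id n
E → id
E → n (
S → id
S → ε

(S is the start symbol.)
Yes. S → E n ')' / S → id on { 'id' }

A FIRST/FIRST conflict occurs when two productions N → α and N → β for the same non-terminal have FIRST(α) ∩ FIRST(β) ≠ ∅ (with ε ∈ FIRST of a nullable right-hand side, so two nullable alternatives also conflict).

FIRST sets of the non-terminals at (or reachable through a nullable prefix from) the front of some alternative:
  FIRST(E) = { ')', 'id', 'n' }

Productions for S:
  S → E n ): FIRST = { ')', 'id', 'n' }
  S → id: FIRST = { 'id' }
  S → ε: FIRST = { ε }
Productions for E:
  E → ) id n: FIRST = { ')' }
  E → id: FIRST = { 'id' }
  E → n (: FIRST = { 'n' }

Conflict for S: S → E n ) and S → id
  Overlap: { 'id' }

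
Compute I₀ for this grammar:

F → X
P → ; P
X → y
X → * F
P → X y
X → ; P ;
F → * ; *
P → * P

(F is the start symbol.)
{ [F → . * ; *], [F → . X], [F' → . F], [X → . * F], [X → . ; P ;], [X → . y] }

First, augment the grammar with F' → F
I₀ = CLOSURE({ [F' → . F] }):
  [F' → . F] has the dot before F: add [F → . X], [F → . * ; *]
  [F → . X] has the dot before X: add [X → . y], [X → . * F], [X → . ; P ;]
No further items can be added.

I₀ = { [F → . * ; *], [F → . X], [F' → . F], [X → . * F], [X → . ; P ;], [X → . y] }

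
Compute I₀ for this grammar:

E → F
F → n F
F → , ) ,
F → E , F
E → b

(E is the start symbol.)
{ [E → . F], [E → . b], [E' → . E], [F → . , ) ,], [F → . E , F], [F → . n F] }

First, augment the grammar with E' → E
I₀ = CLOSURE({ [E' → . E] }):
  [E' → . E] has the dot before E: add [E → . F], [E → . b]
  [E → . F] has the dot before F: add [F → . n F], [F → . , ) ,], [F → . E , F]
No further items can be added.

I₀ = { [E → . F], [E → . b], [E' → . E], [F → . , ) ,], [F → . E , F], [F → . n F] }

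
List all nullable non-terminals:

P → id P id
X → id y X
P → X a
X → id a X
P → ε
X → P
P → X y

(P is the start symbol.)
ε-productions: P → ε
So P is immediately nullable.
X → P: every symbol on the right is nullable, so X is nullable too.
Every non-terminal is now nullable.
Nullable = { 'P', 'X' }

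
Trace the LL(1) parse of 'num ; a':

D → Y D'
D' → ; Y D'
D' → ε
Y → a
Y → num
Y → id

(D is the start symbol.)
Stack is shown with the top on the left.

Stack     Input      Action
---------------------------
D $       num ; a $  output D → Y D'
Y D' $    num ; a $  output Y → num
num D' $  num ; a $  match 'num'
D' $      ; a $      output D' → ; Y D'
; Y D' $  ; a $      match ';'
Y D' $    a $        output Y → a
a D' $    a $        match 'a'
D' $      $          output D' → ε
$         $          accept

The string is accepted.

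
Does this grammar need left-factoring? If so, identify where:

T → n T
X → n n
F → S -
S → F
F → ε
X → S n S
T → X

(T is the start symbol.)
No, left-factoring is not needed

Left-factoring is needed when two productions for the same non-terminal
share a common prefix on the right-hand side.

Productions for T:
  T → n T
  T → X
Productions for X:
  X → n n
  X → S n S
Productions for F:
  F → S -
  F → ε

No common prefixes found.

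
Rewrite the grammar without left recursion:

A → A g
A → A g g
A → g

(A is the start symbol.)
A is directly left-recursive. The standard transformation for
  A → A α₁ | ... | A α_m | β₁ | ... | β_n
is
  A  → β₁ A' | ... | β_n A'
  A' → α₁ A' | ... | α_m A' | ε

A → g becomes A → g A'
A → A g becomes A' → g A'
A → A g g becomes A' → g g A'
Add A' → ε

Resulting grammar:
A → g A'
A' → g A'
A' → g g A'
A' → ε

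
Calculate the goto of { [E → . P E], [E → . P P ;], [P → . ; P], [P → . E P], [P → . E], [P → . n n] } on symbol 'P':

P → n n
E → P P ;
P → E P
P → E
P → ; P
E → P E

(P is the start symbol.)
GOTO(I, 'P') = CLOSURE({ [A → αX.β] : [A → α.Xβ] ∈ I, X = 'P' })

Items with dot before 'P', with the dot advanced:
  [E → . P E] → [E → P . E]
  [E → . P P ;] → [E → P . P ;]
Closure of the advanced items:
  [E → P . E] has the dot before E: add [E → . P P ;], [E → . P E]
  [E → P . P ;] has the dot before P: add [P → . n n], [P → . E P], [P → . E], [P → . ; P]

GOTO = { [E → . P E], [E → . P P ;], [E → P . E], [E → P . P ;], [P → . ; P], [P → . E P], [P → . E], [P → . n n] }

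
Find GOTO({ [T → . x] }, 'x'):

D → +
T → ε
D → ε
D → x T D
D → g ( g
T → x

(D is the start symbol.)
{ [T → x .] }

GOTO(I, 'x') = CLOSURE({ [A → αX.β] : [A → α.Xβ] ∈ I, X = 'x' })

Items with dot before 'x', with the dot advanced:
  [T → . x] → [T → x .]
Closure adds nothing (no advanced item has the dot before a non-terminal).

GOTO = { [T → x .] }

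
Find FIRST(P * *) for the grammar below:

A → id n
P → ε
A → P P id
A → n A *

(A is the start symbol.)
{ '*' }

FIRST sets of the non-terminals involved (from the grammar, by fixed-point iteration):
  FIRST(P) = { ε }

To compute FIRST(P * *), process the symbols left to right:
Symbol P is a non-terminal. Add FIRST(P) \ {ε} = { }
P is nullable (ε ∈ FIRST(P)), continue to the next symbol.
Symbol * is a terminal. Add '*' and stop.
FIRST(P * *) = { '*' }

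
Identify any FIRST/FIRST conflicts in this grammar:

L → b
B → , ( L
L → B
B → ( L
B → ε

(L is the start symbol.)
No FIRST/FIRST conflicts.

A FIRST/FIRST conflict occurs when two productions N → α and N → β for the same non-terminal have FIRST(α) ∩ FIRST(β) ≠ ∅ (with ε ∈ FIRST of a nullable right-hand side, so two nullable alternatives also conflict).

FIRST sets of the non-terminals at (or reachable through a nullable prefix from) the front of some alternative:
  FIRST(B) = { '(', ',', ε }

Productions for L:
  L → b: FIRST = { 'b' }
  L → B: FIRST = { '(', ',', ε }
Productions for B:
  B → , ( L: FIRST = { ',' }
  B → ( L: FIRST = { '(' }
  B → ε: FIRST = { ε }

All alternatives of each non-terminal have pairwise disjoint FIRST sets.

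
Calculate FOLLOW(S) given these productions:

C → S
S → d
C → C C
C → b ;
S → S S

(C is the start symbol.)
In C → S: S is at the end, add FOLLOW(C)
In S → S S: S is followed by S, add FIRST(S) \ {ε} = { 'd' }
In S → S S: S is at the end; this adds FOLLOW(S) to itself — nothing new

The FOLLOW sets referred to above (computed the same way, to a fixed point):
  FOLLOW(C) = { $, 'b', 'd' }

Taking the union: FOLLOW(S) = { $, 'b', 'd' }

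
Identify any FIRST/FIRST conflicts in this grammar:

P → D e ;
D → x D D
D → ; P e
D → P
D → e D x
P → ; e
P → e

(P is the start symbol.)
FIRST sets of the non-terminals at (or reachable through a nullable prefix from) the front of some alternative:
  FIRST(D) = { ';', 'e', 'x' }
  FIRST(P) = { ';', 'e', 'x' }

Productions for P:
  P → D e ;: FIRST = { ';', 'e', 'x' }
  P → ; e: FIRST = { ';' }
  P → e: FIRST = { 'e' }
Productions for D:
  D → x D D: FIRST = { 'x' }
  D → ; P e: FIRST = { ';' }
  D → P: FIRST = { ';', 'e', 'x' }
  D → e D x: FIRST = { 'e' }

Conflict for P: P → D e ; and P → ; e
  Overlap: { ';' }
Conflict for P: P → D e ; and P → e
  Overlap: { 'e' }
Conflict for D: D → x D D and D → P
  Overlap: { 'x' }
Conflict for D: D → ; P e and D → P
  Overlap: { ';' }
Conflict for D: D → P and D → e D x
  Overlap: { 'e' }

Answer: Yes. P → D e ';' / P → ';' e on { ';' }; P → D e ';' / P → e on { 'e' }; D → x D D / D → P on { 'x' }; D → ';' P e / D → P on { ';' }; D → P / D → e D x on { 'e' }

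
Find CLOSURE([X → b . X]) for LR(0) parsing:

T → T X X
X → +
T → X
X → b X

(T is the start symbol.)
{ [X → . +], [X → . b X], [X → b . X] }

Start with: [X → b . X]
  [X → b . X] has the dot before X: add [X → . +], [X → . b X]
No further items can be added.

CLOSURE = { [X → . +], [X → . b X], [X → b . X] }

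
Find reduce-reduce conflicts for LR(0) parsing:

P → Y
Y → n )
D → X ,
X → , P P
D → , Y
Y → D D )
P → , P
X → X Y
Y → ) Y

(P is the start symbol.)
Augment with P' → P and build the canonical LR(0) collection (I0 = CLOSURE({[P' → . P]}), then GOTO on every symbol after a dot until no new states appear). It has 19 states:
  I0: { [D → . , Y], [D → . X ,], [P → . , P], [P → . Y], [P' → . P], [X → . , P P], [X → . X Y], [Y → . ) Y], [Y → . D D )], [Y → . n )] }  — shift
  I1: { [D → . , Y], [D → . X ,], [X → . , P P], [X → . X Y], [Y → ) . Y], [Y → . ) Y], [Y → . D D )], [Y → . n )] }  — shift
  I2: { [D → , . Y], [D → . , Y], [D → . X ,], [P → , . P], [P → . , P], [P → . Y], [X → , . P P], [X → . , P P], [X → . X Y], [Y → . ) Y], [Y → . D D )], [Y → . n )] }  — shift
  I3: { [D → . , Y], [D → . X ,], [X → . , P P], [X → . X Y], [Y → D . D )] }  — shift
  I4: { [P' → P .] }  — accept
  I5: { [D → . , Y], [D → . X ,], [D → X . ,], [X → . , P P], [X → . X Y], [X → X . Y], [Y → . ) Y], [Y → . D D )], [Y → . n )] }  — shift
  I6: { [P → Y .] }  — reduce
  I7: { [Y → n . )] }  — shift
  I8: { [Y → n ) .] }  — reduce
  I9: { [D → , . Y], [D → . , Y], [D → . X ,], [D → X , .], [P → . , P], [P → . Y], [X → , . P P], [X → . , P P], [X → . X Y], [Y → . ) Y], [Y → . D D )], [Y → . n )] }  — shift, reduce
  I10: { [X → X Y .] }  — reduce
  I11: { [D → . , Y], [D → . X ,], [P → . , P], [P → . Y], [X → , P . P], [X → . , P P], [X → . X Y], [Y → . ) Y], [Y → . D D )], [Y → . n )] }  — shift
  I12: { [D → , Y .], [P → Y .] }  — 2 reduces
  I13: { [X → , P P .] }  — reduce
  I14: { [D → , . Y], [D → . , Y], [D → . X ,], [P → . , P], [P → . Y], [X → , . P P], [X → . , P P], [X → . X Y], [Y → . ) Y], [Y → . D D )], [Y → . n )] }  — shift
  I15: { [Y → D D . )] }  — shift
  I16: { [Y → D D ) .] }  — reduce
  I17: { [D → . , Y], [D → . X ,], [P → , P .], [P → . , P], [P → . Y], [X → , P . P], [X → . , P P], [X → . X Y], [Y → . ) Y], [Y → . D D )], [Y → . n )] }  — shift, reduce
  I18: { [Y → ) Y .] }  — reduce

I12 contains complete items [D → , Y .], [P → Y .] — reduce-reduce conflict.

Answer: Yes — I12: [D → , Y .] vs [P → Y .]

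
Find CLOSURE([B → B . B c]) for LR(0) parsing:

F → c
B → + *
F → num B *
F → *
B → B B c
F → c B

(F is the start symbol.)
Start with: [B → B . B c]
  [B → B . B c] has the dot before B: add [B → . + *], [B → . B B c]
No further items can be added.

CLOSURE = { [B → . + *], [B → . B B c], [B → B . B c] }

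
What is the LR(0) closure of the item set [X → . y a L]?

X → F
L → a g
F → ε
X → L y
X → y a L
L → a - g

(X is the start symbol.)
{ [X → . y a L] }

To compute CLOSURE, for each item [A → α.Bβ] where B is a non-terminal, add [B → .γ] for all productions B → γ; repeat for the newly added items until nothing changes.

Start with: [X → . y a L]
The dot precedes the terminal y, so nothing is added.

CLOSURE = { [X → . y a L] }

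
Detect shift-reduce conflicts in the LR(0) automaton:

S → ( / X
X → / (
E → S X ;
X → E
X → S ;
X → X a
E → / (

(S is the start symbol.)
Yes — I7: [S → ( / X .] vs [X → X . a]

A shift-reduce conflict occurs when an LR(0) state has both:
  - a complete (reduce) item [A → α .] (dot at the end), and
  - a shift item [B → β . c γ] (dot before a terminal).

Augment with S' → S and build the canonical LR(0) collection (I0 = CLOSURE({[S' → . S]}), then GOTO on every symbol after a dot until no new states appear). It has 13 states:
  I0: { [S → . ( / X], [S' → . S] }  — shift
  I1: { [S → ( . / X] }  — shift
  I2: { [S' → S .] }  — accept
  I3: { [E → . / (], [E → . S X ;], [S → ( / . X], [S → . ( / X], [X → . / (], [X → . E], [X → . S ;], [X → . X a] }  — shift
  I4: { [E → / . (], [X → / . (] }  — shift
  I5: { [X → E .] }  — reduce
  I6: { [E → . / (], [E → . S X ;], [E → S . X ;], [S → . ( / X], [X → . / (], [X → . E], [X → . S ;], [X → . X a], [X → S . ;] }  — shift
  I7: { [S → ( / X .], [X → X . a] }  — shift, reduce
  I8: { [X → X a .] }  — reduce
  I9: { [X → S ; .] }  — reduce
  I10: { [E → S X . ;], [X → X . a] }  — shift
  I11: { [E → S X ; .] }  — reduce
  I12: { [E → / ( .], [X → / ( .] }  — 2 reduces

I7 contains reduce item [S → ( / X .] and shift item [X → X . a] — shift-reduce conflict.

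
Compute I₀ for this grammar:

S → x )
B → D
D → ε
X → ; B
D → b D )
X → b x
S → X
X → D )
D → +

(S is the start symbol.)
{ [D → . +], [D → . b D )], [D → .], [S → . X], [S → . x )], [S' → . S], [X → . ; B], [X → . D )], [X → . b x] }

First, augment the grammar with S' → S
I₀ = CLOSURE({ [S' → . S] }):
  [S' → . S] has the dot before S: add [S → . x )], [S → . X]
  [S → . X] has the dot before X: add [X → . ; B], [X → . b x], [X → . D )]
  [X → . D )] has the dot before D: add [D → .], [D → . b D )], [D → . +]
No further items can be added.

I₀ = { [D → . +], [D → . b D )], [D → .], [S → . X], [S → . x )], [S' → . S], [X → . ; B], [X → . D )], [X → . b x] }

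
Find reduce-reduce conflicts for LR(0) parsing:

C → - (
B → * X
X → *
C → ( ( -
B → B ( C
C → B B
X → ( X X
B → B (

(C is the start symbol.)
Augment with C' → C and build the canonical LR(0) collection (I0 = CLOSURE({[C' → . C]}), then GOTO on every symbol after a dot until no new states appear). It has 17 states:
  I0: { [B → . * X], [B → . B ( C], [B → . B (], [C → . ( ( -], [C → . - (], [C → . B B], [C' → . C] }  — shift
  I1: { [C → ( . ( -] }  — shift
  I2: { [B → * . X], [X → . ( X X], [X → . *] }  — shift
  I3: { [C → - . (] }  — shift
  I4: { [B → . * X], [B → . B ( C], [B → . B (], [B → B . ( C], [B → B . (], [C → B . B] }  — shift
  I5: { [C' → C .] }  — accept
  I6: { [B → . * X], [B → . B ( C], [B → . B (], [B → B ( . C], [B → B ( .], [C → . ( ( -], [C → . - (], [C → . B B] }  — shift, reduce
  I7: { [B → B . ( C], [B → B . (], [C → B B .] }  — shift, reduce
  I8: { [B → B ( C .] }  — reduce
  I9: { [C → - ( .] }  — reduce
  I10: { [X → ( . X X], [X → . ( X X], [X → . *] }  — shift
  I11: { [X → * .] }  — reduce
  I12: { [B → * X .] }  — reduce
  I13: { [X → ( X . X], [X → . ( X X], [X → . *] }  — shift
  I14: { [X → ( X X .] }  — reduce
  I15: { [C → ( ( . -] }  — shift
  I16: { [C → ( ( - .] }  — reduce

No state contains more than one complete item.

Answer: No reduce-reduce conflicts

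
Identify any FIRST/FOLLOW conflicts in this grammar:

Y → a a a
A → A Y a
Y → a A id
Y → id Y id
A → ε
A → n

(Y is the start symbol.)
A FIRST/FOLLOW conflict occurs when a non-terminal N has a nullable alternative N → β (β ⇒* ε) and another alternative N → α with FIRST(α) ∩ FOLLOW(N) ≠ ∅: on such a lookahead the parser cannot decide between expanding α and letting N vanish via β.

Nullable non-terminals: A.
FIRST sets used below: FIRST(A) = { 'a', 'id', 'n', ε }, FIRST(Y) = { 'a', 'id' }

A: nullable alternative(s) A → ε; FOLLOW(A) = { 'a', 'id' }
  A → A Y a: FIRST \ {ε} = { 'a', 'id', 'n' } — overlaps FOLLOW(A) on { 'a', 'id' }: CONFLICT
  A → ε: FIRST \ {ε} = { } — this is the only nullable alternative, skip
  A → n: FIRST \ {ε} = { 'n' } — disjoint from FOLLOW(A)

Y has no nullable alternative, so no FIRST/FOLLOW check is needed there.

So the grammar has 1 FIRST/FOLLOW conflict (marked CONFLICT above).

Answer: Yes. A → A Y a with FOLLOW(A) on { 'a', 'id' }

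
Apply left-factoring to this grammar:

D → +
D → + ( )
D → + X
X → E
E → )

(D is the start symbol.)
Left-factoring transforms A → αβ₁ | αβ₂ into A → αA' and A' → β₁ | β₂
(α is the longest common prefix among the alternatives). Repeat until
no nonterminal has two alternatives with a common prefix.

Round 1: D has alternatives sharing prefix '+'. Introduce D': D → + D'
  Add: D' → ε
  Add: D' → ( )
  Add: D' → X

No remaining common prefixes — done.

Resulting grammar:
D → + D'
D' → ε
D' → ( )
D' → X
X → E
E → )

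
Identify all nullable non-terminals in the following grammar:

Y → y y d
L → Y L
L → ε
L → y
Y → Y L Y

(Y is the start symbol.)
{ 'L' }

ε-productions: L → ε
So L is immediately nullable.
No further non-terminal can be added: every production for the remaining non-terminals contains a terminal or a non-nullable non-terminal.
Nullable = { 'L' }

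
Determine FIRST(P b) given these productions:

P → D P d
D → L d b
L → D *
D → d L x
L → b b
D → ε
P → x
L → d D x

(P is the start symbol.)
{ '*', 'b', 'd', 'x' }

FIRST sets of the non-terminals involved (from the grammar, by fixed-point iteration):
  FIRST(P) = { '*', 'b', 'd', 'x' }

To compute FIRST(P b), process the symbols left to right:
Symbol P is a non-terminal. Add FIRST(P) \ {ε} = { '*', 'b', 'd', 'x' }
P is not nullable (ε ∉ FIRST(P)), so stop here.
FIRST(P b) = { '*', 'b', 'd', 'x' }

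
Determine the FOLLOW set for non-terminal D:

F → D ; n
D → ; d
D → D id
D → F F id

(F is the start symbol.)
{ ';', 'id' }

To compute FOLLOW(D), find every occurrence of D on a right-hand side N → α D β: add FIRST(β) \ {ε}, and if β is empty or nullable also add FOLLOW(N). Iterate to a fixed point.

In F → D ; n: D is followed by ';' n, add FIRST(';' n) \ {ε} = { ';' }
In D → D id: D is followed by id, add FIRST(id) \ {ε} = { 'id' }

Taking the union: FOLLOW(D) = { ';', 'id' }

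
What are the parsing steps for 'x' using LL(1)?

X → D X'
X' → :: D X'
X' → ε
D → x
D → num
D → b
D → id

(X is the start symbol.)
Stack is shown with the top on the left.

Stack   Input  Action
---------------------
X $     x $    output X → D X'
D X' $  x $    output D → x
x X' $  x $    match 'x'
X' $    $      output X' → ε
$       $      accept

The string is accepted.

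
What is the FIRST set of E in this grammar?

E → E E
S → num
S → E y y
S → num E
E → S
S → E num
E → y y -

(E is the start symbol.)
{ 'num', 'y' }

To compute FIRST(E), examine every production with E on the left-hand side, reading each right-hand side left to right until a non-nullable symbol is reached.

FIRST sets of the other non-terminals involved (by the same procedure, iterated to a fixed point):
  FIRST(S) = { 'num', 'y' }

From E → E E:
  - E is the symbol being defined: contributes nothing new
    E is not nullable, so stop
From E → S:
  - S is a non-terminal: add FIRST(S) \ {ε} = { 'num', 'y' }
    S is not nullable, so stop
From E → y y -:
  - y is a terminal: add 'y' and stop

Collecting: FIRST(E) = { 'num', 'y' }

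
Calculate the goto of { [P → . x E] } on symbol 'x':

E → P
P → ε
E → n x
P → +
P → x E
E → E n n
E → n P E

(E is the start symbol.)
{ [E → . E n n], [E → . P], [E → . n P E], [E → . n x], [P → . +], [P → . x E], [P → .], [P → x . E] }

GOTO(I, 'x') = CLOSURE({ [A → αX.β] : [A → α.Xβ] ∈ I, X = 'x' })

Items with dot before 'x', with the dot advanced:
  [P → . x E] → [P → x . E]
Closure of the advanced items:
  [P → x . E] has the dot before E: add [E → . P], [E → . n x], [E → . E n n], [E → . n P E]
  [E → . P] has the dot before P: add [P → .], [P → . +], [P → . x E]

GOTO = { [E → . E n n], [E → . P], [E → . n P E], [E → . n x], [P → . +], [P → . x E], [P → .], [P → x . E] }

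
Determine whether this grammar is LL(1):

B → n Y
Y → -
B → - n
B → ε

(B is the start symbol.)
A grammar is LL(1) if for each non-terminal N with multiple productions, the predict sets of those productions are pairwise disjoint, where PREDICT(N → α) = (FIRST(α) \ {ε}) ∪ (FOLLOW(N) if α ⇒* ε).

Relevant sets:
  FOLLOW(B) = { $ }

For B:
  PREDICT(B → n Y) = { 'n' }
  PREDICT(B → '-' n) = { '-' }
  PREDICT(B → ε) = { $ }
Y has a single production, so nothing to check there.

All predict sets are disjoint. The grammar IS LL(1).

Answer: Yes, the grammar is LL(1).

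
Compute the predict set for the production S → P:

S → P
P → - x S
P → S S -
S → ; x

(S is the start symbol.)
PREDICT(S → P) = (FIRST(RHS) \ {ε}) ∪ (FOLLOW(S) if ε ∈ FIRST(RHS), i.e. RHS ⇒* ε)
FIRST(P) = { '-', ';' }
FIRST(P) = { '-', ';' }
ε ∉ FIRST(P), so FOLLOW(S) is not added.
PREDICT(S → P) = { '-', ';' }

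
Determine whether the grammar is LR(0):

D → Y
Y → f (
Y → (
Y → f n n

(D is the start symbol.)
Augment with D' → D and build the canonical LR(0) collection (I0 = CLOSURE({[D' → . D]}), then GOTO on every symbol after a dot until no new states appear). It has 8 states:
  I0: { [D → . Y], [D' → . D], [Y → . (], [Y → . f (], [Y → . f n n] }  — shift
  I1: { [Y → ( .] }  — reduce
  I2: { [D' → D .] }  — accept
  I3: { [D → Y .] }  — reduce
  I4: { [Y → f . (], [Y → f . n n] }  — shift
  I5: { [Y → f ( .] }  — reduce
  I6: { [Y → f n . n] }  — shift
  I7: { [Y → f n n .] }  — reduce

Every state is either a pure shift/goto state or contains exactly one complete item and nothing to shift — no conflicts. The grammar is LR(0).

Answer: Yes, the grammar is LR(0)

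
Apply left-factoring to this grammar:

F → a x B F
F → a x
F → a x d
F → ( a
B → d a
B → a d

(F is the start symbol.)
Left-factoring transforms A → αβ₁ | αβ₂ into A → αA' and A' → β₁ | β₂
(α is the longest common prefix among the alternatives). Repeat until
no nonterminal has two alternatives with a common prefix.

Round 1: F has alternatives sharing prefix 'a x'. Introduce F': F → a x F'
  Add: F' → B F
  Add: F' → ε
  Add: F' → d

No remaining common prefixes — done.

Resulting grammar:
F → a x F'
F' → B F
F' → ε
F' → d
F → ( a
B → d a
B → a d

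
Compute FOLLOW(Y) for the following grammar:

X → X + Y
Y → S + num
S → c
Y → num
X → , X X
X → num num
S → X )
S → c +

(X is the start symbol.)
{ $, ')', '+', ',', 'num' }

To compute FOLLOW(Y), find every occurrence of Y on a right-hand side N → α Y β: add FIRST(β) \ {ε}, and if β is empty or nullable also add FOLLOW(N). Iterate to a fixed point.

In X → X + Y: Y is at the end, add FOLLOW(X)

The FOLLOW sets referred to above (computed the same way, to a fixed point):
  FOLLOW(X) = { $, ')', '+', ',', 'num' }

Taking the union: FOLLOW(Y) = { $, ')', '+', ',', 'num' }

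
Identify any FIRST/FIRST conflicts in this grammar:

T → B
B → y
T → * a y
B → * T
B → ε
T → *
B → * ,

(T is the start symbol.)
FIRST sets of the non-terminals at (or reachable through a nullable prefix from) the front of some alternative:
  FIRST(B) = { '*', 'y', ε }

Productions for T:
  T → B: FIRST = { '*', 'y', ε }
  T → * a y: FIRST = { '*' }
  T → *: FIRST = { '*' }
Productions for B:
  B → y: FIRST = { 'y' }
  B → * T: FIRST = { '*' }
  B → ε: FIRST = { ε }
  B → * ,: FIRST = { '*' }

Conflict for T: T → B and T → * a y
  Overlap: { '*' }
Conflict for T: T → B and T → *
  Overlap: { '*' }
Conflict for T: T → * a y and T → *
  Overlap: { '*' }
Conflict for B: B → * T and B → * ,
  Overlap: { '*' }

Answer: Yes. T → B / T → '*' a y on { '*' }; T → B / T → '*' on { '*' }; T → '*' a y / T → '*' on { '*' }; B → '*' T / B → '*' ',' on { '*' }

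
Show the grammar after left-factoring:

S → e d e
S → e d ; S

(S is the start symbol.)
S → e d S'
S' → e
S' → ; S

Left-factoring transforms A → αβ₁ | αβ₂ into A → αA' and A' → β₁ | β₂
(α is the longest common prefix among the alternatives). Repeat until
no nonterminal has two alternatives with a common prefix.

Round 1: S has alternatives sharing prefix 'e d'. Introduce S': S → e d S'
  Add: S' → e
  Add: S' → ; S

No remaining common prefixes — done.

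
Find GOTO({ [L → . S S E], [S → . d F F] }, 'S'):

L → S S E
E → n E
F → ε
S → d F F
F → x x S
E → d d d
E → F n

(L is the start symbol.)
{ [L → S . S E], [S → . d F F] }

GOTO(I, 'S') = CLOSURE({ [A → αX.β] : [A → α.Xβ] ∈ I, X = 'S' })

Items with dot before 'S', with the dot advanced:
  [L → . S S E] → [L → S . S E]
Closure of the advanced items:
  [L → S . S E] has the dot before S: add [S → . d F F]

GOTO = { [L → S . S E], [S → . d F F] }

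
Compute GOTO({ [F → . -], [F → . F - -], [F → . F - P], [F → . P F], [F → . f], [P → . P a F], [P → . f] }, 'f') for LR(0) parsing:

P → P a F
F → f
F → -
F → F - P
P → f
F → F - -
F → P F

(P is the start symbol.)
{ [F → f .], [P → f .] }

GOTO(I, 'f') = CLOSURE({ [A → αX.β] : [A → α.Xβ] ∈ I, X = 'f' })

Items with dot before 'f', with the dot advanced:
  [F → . f] → [F → f .]
  [P → . f] → [P → f .]
Closure adds nothing (no advanced item has the dot before a non-terminal).

GOTO = { [F → f .], [P → f .] }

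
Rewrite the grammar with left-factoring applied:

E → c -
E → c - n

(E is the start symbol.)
E → c - E'
E' → ε
E' → n

Left-factoring transforms A → αβ₁ | αβ₂ into A → αA' and A' → β₁ | β₂
(α is the longest common prefix among the alternatives). Repeat until
no nonterminal has two alternatives with a common prefix.

Round 1: E has alternatives sharing prefix 'c -'. Introduce E': E → c - E'
  Add: E' → ε
  Add: E' → n

No remaining common prefixes — done.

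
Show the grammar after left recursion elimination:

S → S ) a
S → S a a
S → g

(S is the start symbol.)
S is directly left-recursive. The standard transformation for
  A → A α₁ | ... | A α_m | β₁ | ... | β_n
is
  A  → β₁ A' | ... | β_n A'
  A' → α₁ A' | ... | α_m A' | ε

S → g becomes S → g S'
S → S ) a becomes S' → ) a S'
S → S a a becomes S' → a a S'
Add S' → ε

Resulting grammar:
S → g S'
S' → ) a S'
S' → a a S'
S' → ε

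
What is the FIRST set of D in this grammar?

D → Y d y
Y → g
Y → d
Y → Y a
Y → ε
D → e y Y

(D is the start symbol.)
{ 'a', 'd', 'e', 'g' }

FIRST sets of the other non-terminals involved (by the same procedure, iterated to a fixed point):
  FIRST(Y) = { 'a', 'd', 'g', ε }

From D → Y d y:
  - Y is a non-terminal: add FIRST(Y) \ {ε} = { 'a', 'd', 'g' }
    Y is nullable, so continue to the next symbol
  - d is a terminal: add 'd' and stop
From D → e y Y:
  - e is a terminal: add 'e' and stop

Collecting: FIRST(D) = { 'a', 'd', 'e', 'g' }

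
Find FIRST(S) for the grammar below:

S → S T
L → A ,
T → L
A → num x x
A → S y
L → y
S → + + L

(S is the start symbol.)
From S → S T:
  - S is the symbol being defined: contributes nothing new
    S is not nullable, so stop
From S → + + L:
  - '+' is a terminal: add '+' and stop

Collecting: FIRST(S) = { '+' }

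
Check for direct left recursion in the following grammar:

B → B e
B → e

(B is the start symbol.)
Yes, B is left-recursive

Direct left recursion occurs when N → N α for some non-terminal N (the right-hand side begins with the left-hand side itself).

B → B e: LEFT RECURSIVE (starts with B)
B → e: starts with e

The grammar has direct left recursion on: B.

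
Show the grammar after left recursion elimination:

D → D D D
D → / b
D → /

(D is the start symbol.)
D is directly left-recursive. The standard transformation for
  A → A α₁ | ... | A α_m | β₁ | ... | β_n
is
  A  → β₁ A' | ... | β_n A'
  A' → α₁ A' | ... | α_m A' | ε

D → / b becomes D → / b D'
D → / becomes D → / D'
D → D D D becomes D' → D D D'
Add D' → ε

Resulting grammar:
D → / b D'
D → / D'
D' → D D D'
D' → ε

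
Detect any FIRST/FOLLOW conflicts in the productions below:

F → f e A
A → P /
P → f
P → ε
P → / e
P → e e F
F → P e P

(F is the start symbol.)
Yes. P → '/' e with FOLLOW(P) on { '/' }; P → e e F with FOLLOW(P) on { 'e' }

Nullable non-terminals: P.

P: nullable alternative(s) P → ε; FOLLOW(P) = { $, '/', 'e' }
  P → f: FIRST \ {ε} = { 'f' } — disjoint from FOLLOW(P)
  P → ε: FIRST \ {ε} = { } — this is the only nullable alternative, skip
  P → / e: FIRST \ {ε} = { '/' } — overlaps FOLLOW(P) on { '/' }: CONFLICT
  P → e e F: FIRST \ {ε} = { 'e' } — overlaps FOLLOW(P) on { 'e' }: CONFLICT

A, F have no nullable alternative, so no FIRST/FOLLOW check is needed there.

So the grammar has 2 FIRST/FOLLOW conflicts (marked CONFLICT above).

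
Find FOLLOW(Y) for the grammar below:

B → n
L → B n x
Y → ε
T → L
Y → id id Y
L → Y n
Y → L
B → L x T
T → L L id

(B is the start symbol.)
{ 'n' }

To compute FOLLOW(Y), find every occurrence of Y on a right-hand side N → α Y β: add FIRST(β) \ {ε}, and if β is empty or nullable also add FOLLOW(N). Iterate to a fixed point.

In Y → id id Y: Y is at the end; this adds FOLLOW(Y) to itself — nothing new
In L → Y n: Y is followed by n, add FIRST(n) \ {ε} = { 'n' }

Taking the union: FOLLOW(Y) = { 'n' }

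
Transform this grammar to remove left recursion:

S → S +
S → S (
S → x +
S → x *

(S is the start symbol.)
S → x + S'
S → x * S'
S' → + S'
S' → ( S'
S' → ε

S is directly left-recursive. The standard transformation for
  A → A α₁ | ... | A α_m | β₁ | ... | β_n
is
  A  → β₁ A' | ... | β_n A'
  A' → α₁ A' | ... | α_m A' | ε

S → x + becomes S → x + S'
S → x * becomes S → x * S'
S → S + becomes S' → + S'
S → S ( becomes S' → ( S'
Add S' → ε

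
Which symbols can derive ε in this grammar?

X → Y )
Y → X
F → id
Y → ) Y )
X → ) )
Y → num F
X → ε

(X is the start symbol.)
{ 'X', 'Y' }

A non-terminal is nullable if it can derive ε (the empty string): either it has an ε-production, or it has a production whose right-hand side consists entirely of nullable non-terminals.

ε-productions: X → ε
So X is immediately nullable.
Y → X: every symbol on the right is nullable, so Y is nullable too.
No further non-terminal can be added: every production for the remaining non-terminals contains a terminal or a non-nullable non-terminal.
Nullable = { 'X', 'Y' }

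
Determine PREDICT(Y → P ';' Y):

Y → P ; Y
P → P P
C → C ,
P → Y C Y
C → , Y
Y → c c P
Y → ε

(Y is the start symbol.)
PREDICT(Y → P ';' Y) = (FIRST(RHS) \ {ε}) ∪ (FOLLOW(Y) if ε ∈ FIRST(RHS), i.e. RHS ⇒* ε)
FIRST(P) = { ',', 'c' }
FIRST(P ';' Y) = { ',', 'c' }
ε ∉ FIRST(P ';' Y), so FOLLOW(Y) is not added.
PREDICT(Y → P ';' Y) = { ',', 'c' }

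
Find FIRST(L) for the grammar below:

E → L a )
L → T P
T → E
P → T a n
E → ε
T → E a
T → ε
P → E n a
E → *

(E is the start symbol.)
FIRST sets of the other non-terminals involved (by the same procedure, iterated to a fixed point):
  FIRST(T) = { '*', 'a', 'n', ε }
  FIRST(P) = { '*', 'a', 'n' }

From L → T P:
  - T is a non-terminal: add FIRST(T) \ {ε} = { '*', 'a', 'n' }
    T is nullable, so continue to the next symbol
  - P is a non-terminal: add FIRST(P) \ {ε} = { '*', 'a', 'n' }
    P is not nullable, so stop

Collecting: FIRST(L) = { '*', 'a', 'n' }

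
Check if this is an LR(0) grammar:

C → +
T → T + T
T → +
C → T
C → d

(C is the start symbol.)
A grammar is LR(0) if no state in the canonical LR(0) collection has:
  - both a shift item (dot before a terminal) and a complete item (shift-reduce conflict), or
  - two or more complete items (reduce-reduce conflict; the accept item [C' → C .] counts as a complete item here).

Augment with C' → C and build the canonical LR(0) collection (I0 = CLOSURE({[C' → . C]}), then GOTO on every symbol after a dot until no new states appear). It has 8 states:
  I0: { [C → . +], [C → . T], [C → . d], [C' → . C], [T → . +], [T → . T + T] }  — shift
  I1: { [C → + .], [T → + .] }  — 2 reduces
  I2: { [C' → C .] }  — accept
  I3: { [C → T .], [T → T . + T] }  — shift, reduce
  I4: { [C → d .] }  — reduce
  I5: { [T → . +], [T → . T + T], [T → T + . T] }  — shift
  I6: { [T → + .] }  — reduce
  I7: { [T → T + T .], [T → T . + T] }  — shift, reduce

Conflict in state I1:
  Reduce-reduce conflict: [C → + .] and [T → + .]
So the grammar is NOT LR(0).

Answer: No. Reduce-reduce conflict: [C → + .] and [T → + .]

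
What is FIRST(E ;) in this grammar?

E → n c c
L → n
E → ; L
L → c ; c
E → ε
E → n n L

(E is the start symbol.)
FIRST sets of the non-terminals involved (from the grammar, by fixed-point iteration):
  FIRST(E) = { ';', 'n', ε }

To compute FIRST(E ;), process the symbols left to right:
Symbol E is a non-terminal. Add FIRST(E) \ {ε} = { ';', 'n' }
E is nullable (ε ∈ FIRST(E)), continue to the next symbol.
Symbol ; is a terminal. Add ';' and stop.
FIRST(E ;) = { ';', 'n' }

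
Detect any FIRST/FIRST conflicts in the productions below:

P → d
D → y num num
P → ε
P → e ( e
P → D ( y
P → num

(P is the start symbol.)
No FIRST/FIRST conflicts.

A FIRST/FIRST conflict occurs when two productions N → α and N → β for the same non-terminal have FIRST(α) ∩ FIRST(β) ≠ ∅ (with ε ∈ FIRST of a nullable right-hand side, so two nullable alternatives also conflict).

FIRST sets of the non-terminals at (or reachable through a nullable prefix from) the front of some alternative:
  FIRST(D) = { 'y' }

Productions for P:
  P → d: FIRST = { 'd' }
  P → ε: FIRST = { ε }
  P → e ( e: FIRST = { 'e' }
  P → D ( y: FIRST = { 'y' }
  P → num: FIRST = { 'num' }
D has only one production, so no FIRST/FIRST conflict is possible there.

All alternatives of each non-terminal have pairwise disjoint FIRST sets.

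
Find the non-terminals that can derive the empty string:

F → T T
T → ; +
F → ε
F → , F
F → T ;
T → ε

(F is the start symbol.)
A non-terminal is nullable if it can derive ε (the empty string): either it has an ε-production, or it has a production whose right-hand side consists entirely of nullable non-terminals.

ε-productions: F → ε, T → ε
So F, T are immediately nullable.
Every non-terminal is now nullable.
Nullable = { 'F', 'T' }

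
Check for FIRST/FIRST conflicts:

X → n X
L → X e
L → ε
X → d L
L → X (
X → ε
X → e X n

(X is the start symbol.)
Yes. L → X e / L → X '(' on { 'd', 'e', 'n' }

FIRST sets of the non-terminals at (or reachable through a nullable prefix from) the front of some alternative:
  FIRST(X) = { 'd', 'e', 'n', ε }

Productions for X:
  X → n X: FIRST = { 'n' }
  X → d L: FIRST = { 'd' }
  X → ε: FIRST = { ε }
  X → e X n: FIRST = { 'e' }
Productions for L:
  L → X e: FIRST = { 'd', 'e', 'n' }
  L → ε: FIRST = { ε }
  L → X (: FIRST = { '(', 'd', 'e', 'n' }

Conflict for L: L → X e and L → X (
  Overlap: { 'd', 'e', 'n' }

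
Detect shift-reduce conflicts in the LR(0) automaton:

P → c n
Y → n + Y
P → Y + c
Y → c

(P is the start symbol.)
A shift-reduce conflict occurs when an LR(0) state has both:
  - a complete (reduce) item [A → α .] (dot at the end), and
  - a shift item [B → β . c γ] (dot before a terminal).

Augment with P' → P and build the canonical LR(0) collection (I0 = CLOSURE({[P' → . P]}), then GOTO on every symbol after a dot until no new states appear). It has 11 states:
  I0: { [P → . Y + c], [P → . c n], [P' → . P], [Y → . c], [Y → . n + Y] }  — shift
  I1: { [P' → P .] }  — accept
  I2: { [P → Y . + c] }  — shift
  I3: { [P → c . n], [Y → c .] }  — shift, reduce
  I4: { [Y → n . + Y] }  — shift
  I5: { [Y → . c], [Y → . n + Y], [Y → n + . Y] }  — shift
  I6: { [Y → n + Y .] }  — reduce
  I7: { [Y → c .] }  — reduce
  I8: { [P → c n .] }  — reduce
  I9: { [P → Y + . c] }  — shift
  I10: { [P → Y + c .] }  — reduce

I3 contains reduce item [Y → c .] and shift item [P → c . n] — shift-reduce conflict.

Answer: Yes — I3: [Y → c .] vs [P → c . n]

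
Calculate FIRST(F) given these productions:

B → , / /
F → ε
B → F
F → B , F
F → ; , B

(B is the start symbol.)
{ ',', ';', ε }

To compute FIRST(F), examine every production with F on the left-hand side, reading each right-hand side left to right until a non-nullable symbol is reached.

FIRST sets of the other non-terminals involved (by the same procedure, iterated to a fixed point):
  FIRST(B) = { ',', ';', ε }

From F → ε:
  - ε-production, so ε ∈ FIRST(F)
From F → B , F:
  - B is a non-terminal: add FIRST(B) \ {ε} = { ',', ';' }
    B is nullable, so continue to the next symbol
  - ',' is a terminal: add ',' and stop
From F → ; , B:
  - ';' is a terminal: add ';' and stop

Collecting: FIRST(F) = { ',', ';', ε }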